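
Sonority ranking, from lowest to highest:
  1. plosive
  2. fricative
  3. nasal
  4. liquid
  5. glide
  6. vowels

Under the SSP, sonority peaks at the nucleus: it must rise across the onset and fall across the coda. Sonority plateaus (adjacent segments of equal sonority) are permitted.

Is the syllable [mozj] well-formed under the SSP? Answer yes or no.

Onset: /m/ is a nasal (sonority 3); then the nucleus /o/ (sonority 6).
Onset profile 3-6 — rises to the nucleus.
Coda: /z/ is a fricative (sonority 2), /j/ is a glide (sonority 5).
Coda profile 6-2-5 — does not fall throughout.

no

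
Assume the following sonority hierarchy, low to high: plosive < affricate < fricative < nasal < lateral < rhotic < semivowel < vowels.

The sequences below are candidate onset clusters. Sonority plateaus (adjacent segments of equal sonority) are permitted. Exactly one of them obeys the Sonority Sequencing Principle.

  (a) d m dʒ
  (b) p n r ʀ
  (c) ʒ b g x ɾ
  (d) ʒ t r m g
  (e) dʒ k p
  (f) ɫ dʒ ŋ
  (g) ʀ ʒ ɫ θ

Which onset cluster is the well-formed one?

(a) sonority 1-4-2: ill-formed.
(b) sonority 1-4-6-6: well-formed.
(c) sonority 3-1-1-3-6: ill-formed.
(d) sonority 3-1-6-4-1: ill-formed.
(e) sonority 2-1-1: ill-formed.
(f) sonority 5-2-4: ill-formed.
(g) sonority 6-3-5-3: ill-formed.

b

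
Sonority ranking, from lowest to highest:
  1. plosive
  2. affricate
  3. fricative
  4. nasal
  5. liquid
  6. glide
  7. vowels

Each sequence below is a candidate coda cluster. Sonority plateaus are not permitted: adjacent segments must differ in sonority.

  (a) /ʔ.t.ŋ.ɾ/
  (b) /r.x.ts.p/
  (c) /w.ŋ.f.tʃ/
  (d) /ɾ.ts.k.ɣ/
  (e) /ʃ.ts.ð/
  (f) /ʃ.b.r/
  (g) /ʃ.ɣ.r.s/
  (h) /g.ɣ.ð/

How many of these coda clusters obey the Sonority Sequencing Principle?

(a) 1-1-4-5 → violates
(b) 5-3-2-1 → obeys
(c) 6-4-3-2 → obeys
(d) 5-2-1-3 → violates
(e) 3-2-3 → violates
(f) 3-1-5 → violates
(g) 3-3-5-3 → violates
(h) 1-3-3 → violates

2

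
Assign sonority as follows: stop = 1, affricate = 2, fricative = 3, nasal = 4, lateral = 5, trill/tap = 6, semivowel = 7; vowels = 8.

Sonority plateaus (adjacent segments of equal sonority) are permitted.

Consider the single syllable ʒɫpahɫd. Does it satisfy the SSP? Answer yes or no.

Onset: /ʒ/ is a fricative (sonority 3), /ɫ/ is a lateral (sonority 5), /p/ is a stop (sonority 1); then the nucleus /a/ (sonority 8).
Onset profile 3-5-1-8 — does not rise throughout.
Coda: /h/ is a fricative (sonority 3), /ɫ/ is a lateral (sonority 5), /d/ is a stop (sonority 1).
Coda profile 8-3-5-1 — does not fall throughout.

no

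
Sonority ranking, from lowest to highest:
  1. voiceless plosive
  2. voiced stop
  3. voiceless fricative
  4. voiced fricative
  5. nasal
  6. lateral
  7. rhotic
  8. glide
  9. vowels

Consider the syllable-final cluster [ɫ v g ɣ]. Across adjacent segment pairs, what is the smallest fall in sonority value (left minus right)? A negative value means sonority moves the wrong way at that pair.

-2

/ɫ/: lateral = 6.
/v/: voiced fricative = 4.
/g/: voiced stop = 2.
/ɣ/: voiced fricative = 4.
/ɫ/→/v/: change +2.
/v/→/g/: change +2.
/g/→/ɣ/: change -2.
Minimum = -2.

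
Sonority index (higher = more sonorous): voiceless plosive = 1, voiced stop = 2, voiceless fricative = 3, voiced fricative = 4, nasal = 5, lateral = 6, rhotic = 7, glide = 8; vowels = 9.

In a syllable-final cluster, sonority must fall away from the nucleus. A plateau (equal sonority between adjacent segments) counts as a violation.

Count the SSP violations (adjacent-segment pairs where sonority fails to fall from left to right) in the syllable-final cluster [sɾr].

2

/s/ is a voiceless fricative (sonority 3).
/ɾ/ is a rhotic (sonority 7).
/r/ is a rhotic (sonority 7).
/s/→/ɾ/: 3→7 (does not fall) — violation.
/ɾ/→/r/: 7→7 (plateau) — violation.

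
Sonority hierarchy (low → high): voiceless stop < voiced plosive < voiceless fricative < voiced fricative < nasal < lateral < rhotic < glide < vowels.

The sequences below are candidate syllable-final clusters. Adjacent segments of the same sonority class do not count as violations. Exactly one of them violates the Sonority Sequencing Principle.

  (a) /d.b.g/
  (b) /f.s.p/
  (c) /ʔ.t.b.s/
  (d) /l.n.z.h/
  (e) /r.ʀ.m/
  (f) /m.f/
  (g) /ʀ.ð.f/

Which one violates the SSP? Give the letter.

c

(a) /d.b.g/: profile 2-2-2 — obeys.
(b) /f.s.p/: profile 3-3-1 — obeys.
(c) /ʔ.t.b.s/: profile 1-1-2-3 — violates.
(d) /l.n.z.h/: profile 6-5-4-3 — obeys.
(e) /r.ʀ.m/: profile 7-7-5 — obeys.
(f) /m.f/: profile 5-3 — obeys.
(g) /ʀ.ð.f/: profile 7-4-3 — obeys.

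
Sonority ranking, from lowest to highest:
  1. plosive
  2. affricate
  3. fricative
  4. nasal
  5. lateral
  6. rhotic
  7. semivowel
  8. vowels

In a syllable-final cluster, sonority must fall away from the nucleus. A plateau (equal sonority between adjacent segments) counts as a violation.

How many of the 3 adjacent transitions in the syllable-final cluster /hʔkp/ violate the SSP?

2

/h/ is a fricative (sonority 3).
/ʔ/ is a plosive (sonority 1).
/k/ is a plosive (sonority 1).
/p/ is a plosive (sonority 1).
/h/→/ʔ/: 3→1 (falls) — ok.
/ʔ/→/k/: 1→1 (plateau) — violation.
/k/→/p/: 1→1 (plateau) — violation.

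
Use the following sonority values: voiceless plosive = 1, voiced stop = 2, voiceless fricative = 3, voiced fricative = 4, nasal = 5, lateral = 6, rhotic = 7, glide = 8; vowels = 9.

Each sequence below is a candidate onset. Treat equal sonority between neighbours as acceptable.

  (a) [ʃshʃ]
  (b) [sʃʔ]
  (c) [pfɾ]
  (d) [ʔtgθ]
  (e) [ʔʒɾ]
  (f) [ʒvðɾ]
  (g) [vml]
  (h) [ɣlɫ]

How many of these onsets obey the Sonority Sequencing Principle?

(a) sonority 3-3-3-3: well-formed.
(b) sonority 3-3-1: ill-formed.
(c) sonority 1-3-7: well-formed.
(d) sonority 1-1-2-3: well-formed.
(e) sonority 1-4-7: well-formed.
(f) sonority 4-4-4-7: well-formed.
(g) sonority 4-5-6: well-formed.
(h) sonority 4-6-6: well-formed.

7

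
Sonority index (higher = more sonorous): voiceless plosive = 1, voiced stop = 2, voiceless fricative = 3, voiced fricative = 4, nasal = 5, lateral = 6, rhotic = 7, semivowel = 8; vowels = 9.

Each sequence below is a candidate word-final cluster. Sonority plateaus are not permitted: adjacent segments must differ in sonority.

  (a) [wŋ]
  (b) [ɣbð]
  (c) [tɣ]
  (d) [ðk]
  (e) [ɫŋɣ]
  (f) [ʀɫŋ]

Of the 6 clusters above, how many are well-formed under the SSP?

(a) sonority 8-5: well-formed.
(b) sonority 4-2-4: ill-formed.
(c) sonority 1-4: ill-formed.
(d) sonority 4-1: well-formed.
(e) sonority 6-5-4: well-formed.
(f) sonority 7-6-5: well-formed.

4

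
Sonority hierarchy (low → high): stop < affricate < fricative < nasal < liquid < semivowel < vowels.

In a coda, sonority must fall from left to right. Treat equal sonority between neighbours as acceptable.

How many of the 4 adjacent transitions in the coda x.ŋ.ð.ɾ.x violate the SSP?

2

/x/: fricative = 3.
/ŋ/: nasal = 4.
/ð/: fricative = 3.
/ɾ/: liquid = 5.
/x/: fricative = 3.
/x/→/ŋ/: 3→4 (does not fall) — violation.
/ŋ/→/ð/: 4→3 (falls) — ok.
/ð/→/ɾ/: 3→5 (does not fall) — violation.
/ɾ/→/x/: 5→3 (falls) — ok.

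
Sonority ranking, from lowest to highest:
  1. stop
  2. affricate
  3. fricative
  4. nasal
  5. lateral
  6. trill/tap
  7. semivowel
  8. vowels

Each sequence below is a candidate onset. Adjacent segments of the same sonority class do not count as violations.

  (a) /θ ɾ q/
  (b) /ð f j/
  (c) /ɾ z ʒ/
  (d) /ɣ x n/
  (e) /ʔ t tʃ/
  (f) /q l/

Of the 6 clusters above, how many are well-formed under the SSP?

4

(a) sonority 3-6-1: ill-formed.
(b) sonority 3-3-7: well-formed.
(c) sonority 6-3-3: ill-formed.
(d) sonority 3-3-4: well-formed.
(e) sonority 1-1-2: well-formed.
(f) sonority 1-5: well-formed.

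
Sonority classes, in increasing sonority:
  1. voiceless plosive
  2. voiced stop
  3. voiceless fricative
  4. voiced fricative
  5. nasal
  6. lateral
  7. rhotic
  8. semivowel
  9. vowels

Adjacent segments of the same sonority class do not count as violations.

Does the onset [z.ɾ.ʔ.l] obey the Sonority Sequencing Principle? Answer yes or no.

/z/ is a voiced fricative (sonority 4).
/ɾ/ is a rhotic (sonority 7).
/ʔ/ is a voiceless plosive (sonority 1).
/l/ is a lateral (sonority 6).
The profile is 4-7-1-6. Between /ɾ/ (7) and /ʔ/ (1) sonority does not rise, so the cluster violates the SSP.

no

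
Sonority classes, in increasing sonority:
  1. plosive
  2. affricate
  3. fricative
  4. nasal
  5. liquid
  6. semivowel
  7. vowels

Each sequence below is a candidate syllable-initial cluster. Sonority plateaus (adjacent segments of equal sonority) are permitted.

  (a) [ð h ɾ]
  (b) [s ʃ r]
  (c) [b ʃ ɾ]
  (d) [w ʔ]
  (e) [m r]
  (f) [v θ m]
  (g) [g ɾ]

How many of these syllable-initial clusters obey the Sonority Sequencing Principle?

(a) [ð h ɾ]: profile 3-3-5 — obeys.
(b) [s ʃ r]: profile 3-3-5 — obeys.
(c) [b ʃ ɾ]: profile 1-3-5 — obeys.
(d) [w ʔ]: profile 6-1 — violates.
(e) [m r]: profile 4-5 — obeys.
(f) [v θ m]: profile 3-3-4 — obeys.
(g) [g ɾ]: profile 1-5 — obeys.

6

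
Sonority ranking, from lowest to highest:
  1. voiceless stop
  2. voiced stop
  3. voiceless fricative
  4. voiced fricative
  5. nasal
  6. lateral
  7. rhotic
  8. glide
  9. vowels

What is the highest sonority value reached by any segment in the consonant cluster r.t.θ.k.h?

7

/r/: rhotic = 7.
/t/: voiceless stop = 1.
/θ/: voiceless fricative = 3.
/k/: voiceless stop = 1.
/h/: voiceless fricative = 3.
The maximum is 7.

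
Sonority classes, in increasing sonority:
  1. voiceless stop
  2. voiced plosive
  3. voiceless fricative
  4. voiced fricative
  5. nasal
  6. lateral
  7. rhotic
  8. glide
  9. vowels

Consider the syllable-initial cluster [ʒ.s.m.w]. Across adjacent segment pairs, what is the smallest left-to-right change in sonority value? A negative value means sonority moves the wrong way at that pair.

-1

/ʒ/: voiced fricative = 4.
/s/: voiceless fricative = 3.
/m/: nasal = 5.
/w/: glide = 8.
/ʒ/→/s/: change -1.
/s/→/m/: change +2.
/m/→/w/: change +3.
Minimum = -1.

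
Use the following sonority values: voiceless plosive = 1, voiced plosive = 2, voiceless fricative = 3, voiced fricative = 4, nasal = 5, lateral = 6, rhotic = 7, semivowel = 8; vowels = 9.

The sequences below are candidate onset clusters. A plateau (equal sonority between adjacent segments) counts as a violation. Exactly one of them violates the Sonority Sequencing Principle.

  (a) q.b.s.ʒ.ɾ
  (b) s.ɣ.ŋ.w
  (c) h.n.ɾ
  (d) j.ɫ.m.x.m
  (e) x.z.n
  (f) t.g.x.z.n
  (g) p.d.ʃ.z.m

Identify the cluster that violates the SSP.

(a) q.b.s.ʒ.ɾ: profile 1-2-3-4-7 — obeys.
(b) s.ɣ.ŋ.w: profile 3-4-5-8 — obeys.
(c) h.n.ɾ: profile 3-5-7 — obeys.
(d) j.ɫ.m.x.m: profile 8-6-5-3-5 — violates.
(e) x.z.n: profile 3-4-5 — obeys.
(f) t.g.x.z.n: profile 1-2-3-4-5 — obeys.
(g) p.d.ʃ.z.m: profile 1-2-3-4-5 — obeys.

d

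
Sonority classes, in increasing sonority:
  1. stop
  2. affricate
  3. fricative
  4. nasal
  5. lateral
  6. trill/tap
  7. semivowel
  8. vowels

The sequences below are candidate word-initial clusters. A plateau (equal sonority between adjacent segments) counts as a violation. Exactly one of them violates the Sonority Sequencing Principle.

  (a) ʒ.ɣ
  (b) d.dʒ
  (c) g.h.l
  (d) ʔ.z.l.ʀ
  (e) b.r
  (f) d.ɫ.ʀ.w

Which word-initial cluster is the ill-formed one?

a

(a) sonority 3-3: ill-formed.
(b) sonority 1-2: well-formed.
(c) sonority 1-3-5: well-formed.
(d) sonority 1-3-5-6: well-formed.
(e) sonority 1-6: well-formed.
(f) sonority 1-5-6-7: well-formed.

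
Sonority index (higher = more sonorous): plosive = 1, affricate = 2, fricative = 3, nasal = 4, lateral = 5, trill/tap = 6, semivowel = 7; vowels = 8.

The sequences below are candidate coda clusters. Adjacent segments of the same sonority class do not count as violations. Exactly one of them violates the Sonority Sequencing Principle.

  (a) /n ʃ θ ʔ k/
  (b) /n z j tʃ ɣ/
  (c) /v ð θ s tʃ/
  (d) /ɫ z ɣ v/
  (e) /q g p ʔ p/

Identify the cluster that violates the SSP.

b

(a) sonority 4-3-3-1-1: well-formed.
(b) sonority 4-3-7-2-3: ill-formed.
(c) sonority 3-3-3-3-2: well-formed.
(d) sonority 5-3-3-3: well-formed.
(e) sonority 1-1-1-1-1: well-formed.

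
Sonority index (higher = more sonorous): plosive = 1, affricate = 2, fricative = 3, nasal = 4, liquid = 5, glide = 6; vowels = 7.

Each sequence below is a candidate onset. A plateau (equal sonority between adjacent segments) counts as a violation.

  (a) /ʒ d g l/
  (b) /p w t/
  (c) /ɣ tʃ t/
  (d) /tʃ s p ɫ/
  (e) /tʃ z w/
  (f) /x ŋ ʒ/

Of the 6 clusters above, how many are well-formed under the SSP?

1

(a) /ʒ d g l/: profile 3-1-1-5 — violates.
(b) /p w t/: profile 1-6-1 — violates.
(c) /ɣ tʃ t/: profile 3-2-1 — violates.
(d) /tʃ s p ɫ/: profile 2-3-1-5 — violates.
(e) /tʃ z w/: profile 2-3-6 — obeys.
(f) /x ŋ ʒ/: profile 3-4-3 — violates.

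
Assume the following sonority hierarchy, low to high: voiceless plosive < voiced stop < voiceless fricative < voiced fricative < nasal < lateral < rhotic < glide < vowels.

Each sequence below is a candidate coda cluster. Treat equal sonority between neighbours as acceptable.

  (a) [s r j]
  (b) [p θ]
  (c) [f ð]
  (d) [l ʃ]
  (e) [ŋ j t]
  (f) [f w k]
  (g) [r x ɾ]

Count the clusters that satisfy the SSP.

(a) sonority 3-7-8: ill-formed.
(b) sonority 1-3: ill-formed.
(c) sonority 3-4: ill-formed.
(d) sonority 6-3: well-formed.
(e) sonority 5-8-1: ill-formed.
(f) sonority 3-8-1: ill-formed.
(g) sonority 7-3-7: ill-formed.

1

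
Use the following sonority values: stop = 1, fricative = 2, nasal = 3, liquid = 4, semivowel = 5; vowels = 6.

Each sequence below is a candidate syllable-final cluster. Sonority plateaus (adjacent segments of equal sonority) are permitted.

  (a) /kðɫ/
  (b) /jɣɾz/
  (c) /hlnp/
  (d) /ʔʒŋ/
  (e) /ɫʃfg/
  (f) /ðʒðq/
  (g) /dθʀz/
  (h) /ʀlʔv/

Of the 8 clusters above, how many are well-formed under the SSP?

2

(a) /kðɫ/: profile 1-2-4 — violates.
(b) /jɣɾz/: profile 5-2-4-2 — violates.
(c) /hlnp/: profile 2-4-3-1 — violates.
(d) /ʔʒŋ/: profile 1-2-3 — violates.
(e) /ɫʃfg/: profile 4-2-2-1 — obeys.
(f) /ðʒðq/: profile 2-2-2-1 — obeys.
(g) /dθʀz/: profile 1-2-4-2 — violates.
(h) /ʀlʔv/: profile 4-4-1-2 — violates.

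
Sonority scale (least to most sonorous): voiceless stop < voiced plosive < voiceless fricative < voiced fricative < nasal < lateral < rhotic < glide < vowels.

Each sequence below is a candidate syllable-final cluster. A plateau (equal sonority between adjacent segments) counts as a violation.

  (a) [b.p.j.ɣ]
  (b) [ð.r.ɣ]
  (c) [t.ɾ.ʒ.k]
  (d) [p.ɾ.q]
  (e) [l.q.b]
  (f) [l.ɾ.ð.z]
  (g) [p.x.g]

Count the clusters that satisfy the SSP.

0

(a) [b.p.j.ɣ]: profile 2-1-8-4 — violates.
(b) [ð.r.ɣ]: profile 4-7-4 — violates.
(c) [t.ɾ.ʒ.k]: profile 1-7-4-1 — violates.
(d) [p.ɾ.q]: profile 1-7-1 — violates.
(e) [l.q.b]: profile 6-1-2 — violates.
(f) [l.ɾ.ð.z]: profile 6-7-4-4 — violates.
(g) [p.x.g]: profile 1-3-2 — violates.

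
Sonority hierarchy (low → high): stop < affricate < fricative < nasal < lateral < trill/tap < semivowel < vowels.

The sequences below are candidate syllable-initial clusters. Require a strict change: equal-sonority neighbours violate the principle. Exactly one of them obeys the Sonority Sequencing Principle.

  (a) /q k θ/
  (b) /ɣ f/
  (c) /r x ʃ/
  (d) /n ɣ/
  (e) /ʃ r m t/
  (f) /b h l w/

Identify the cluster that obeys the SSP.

f

(a) sonority 1-1-3: ill-formed.
(b) sonority 3-3: ill-formed.
(c) sonority 6-3-3: ill-formed.
(d) sonority 4-3: ill-formed.
(e) sonority 3-6-4-1: ill-formed.
(f) sonority 1-3-5-7: well-formed.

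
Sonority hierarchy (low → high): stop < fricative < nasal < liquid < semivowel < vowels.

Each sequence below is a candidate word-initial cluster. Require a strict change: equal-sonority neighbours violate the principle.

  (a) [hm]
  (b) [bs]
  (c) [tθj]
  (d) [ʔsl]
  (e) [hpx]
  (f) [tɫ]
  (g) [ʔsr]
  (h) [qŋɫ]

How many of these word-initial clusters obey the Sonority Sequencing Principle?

7

(a) [hm]: profile 2-3 — obeys.
(b) [bs]: profile 1-2 — obeys.
(c) [tθj]: profile 1-2-5 — obeys.
(d) [ʔsl]: profile 1-2-4 — obeys.
(e) [hpx]: profile 2-1-2 — violates.
(f) [tɫ]: profile 1-4 — obeys.
(g) [ʔsr]: profile 1-2-4 — obeys.
(h) [qŋɫ]: profile 1-3-4 — obeys.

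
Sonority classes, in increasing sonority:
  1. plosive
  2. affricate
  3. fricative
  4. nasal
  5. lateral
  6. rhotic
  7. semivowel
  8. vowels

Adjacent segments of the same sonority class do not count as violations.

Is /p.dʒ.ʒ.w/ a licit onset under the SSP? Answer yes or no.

/p/ — plosive, sonority 1.
/dʒ/ — affricate, sonority 2.
/ʒ/ — fricative, sonority 3.
/w/ — semivowel, sonority 7.
The profile 1-2-3-7 strictly rises, so the onset satisfies the SSP.

yes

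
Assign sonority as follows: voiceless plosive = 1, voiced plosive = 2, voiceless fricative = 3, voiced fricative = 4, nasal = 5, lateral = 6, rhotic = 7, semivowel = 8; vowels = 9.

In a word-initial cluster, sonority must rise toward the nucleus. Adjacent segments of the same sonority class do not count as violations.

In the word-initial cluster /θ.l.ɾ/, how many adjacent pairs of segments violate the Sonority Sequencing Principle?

0

/θ/ — voiceless fricative, sonority 3.
/l/ — lateral, sonority 6.
/ɾ/ — rhotic, sonority 7.
/θ/→/l/: 3→6 (rises) — ok.
/l/→/ɾ/: 6→7 (rises) — ok.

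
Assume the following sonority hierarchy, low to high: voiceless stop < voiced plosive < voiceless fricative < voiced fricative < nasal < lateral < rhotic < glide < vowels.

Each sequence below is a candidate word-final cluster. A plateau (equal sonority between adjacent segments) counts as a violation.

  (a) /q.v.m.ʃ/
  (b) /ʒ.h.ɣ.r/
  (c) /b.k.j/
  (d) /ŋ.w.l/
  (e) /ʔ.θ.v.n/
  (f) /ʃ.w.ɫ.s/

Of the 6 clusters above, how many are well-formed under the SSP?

(a) sonority 1-4-5-3: ill-formed.
(b) sonority 4-3-4-7: ill-formed.
(c) sonority 2-1-8: ill-formed.
(d) sonority 5-8-6: ill-formed.
(e) sonority 1-3-4-5: ill-formed.
(f) sonority 3-8-6-3: ill-formed.

0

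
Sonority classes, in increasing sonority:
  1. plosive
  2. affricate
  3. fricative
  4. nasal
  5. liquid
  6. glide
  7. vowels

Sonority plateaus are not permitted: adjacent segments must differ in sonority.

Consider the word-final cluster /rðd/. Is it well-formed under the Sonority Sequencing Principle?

/r/ is a liquid (sonority 5).
/ð/ is a fricative (sonority 3).
/d/ is a plosive (sonority 1).
The profile 5-3-1 strictly falls, so the word-final cluster satisfies the SSP.

yes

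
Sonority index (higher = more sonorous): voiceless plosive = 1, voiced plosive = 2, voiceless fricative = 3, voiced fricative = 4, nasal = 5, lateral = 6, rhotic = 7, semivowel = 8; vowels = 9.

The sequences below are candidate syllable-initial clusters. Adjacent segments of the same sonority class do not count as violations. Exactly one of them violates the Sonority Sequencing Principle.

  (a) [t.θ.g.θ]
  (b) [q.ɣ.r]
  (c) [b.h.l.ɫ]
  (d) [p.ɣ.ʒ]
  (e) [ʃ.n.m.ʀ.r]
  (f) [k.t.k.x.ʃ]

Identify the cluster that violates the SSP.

(a) [t.θ.g.θ]: profile 1-3-2-3 — violates.
(b) [q.ɣ.r]: profile 1-4-7 — obeys.
(c) [b.h.l.ɫ]: profile 2-3-6-6 — obeys.
(d) [p.ɣ.ʒ]: profile 1-4-4 — obeys.
(e) [ʃ.n.m.ʀ.r]: profile 3-5-5-7-7 — obeys.
(f) [k.t.k.x.ʃ]: profile 1-1-1-3-3 — obeys.

a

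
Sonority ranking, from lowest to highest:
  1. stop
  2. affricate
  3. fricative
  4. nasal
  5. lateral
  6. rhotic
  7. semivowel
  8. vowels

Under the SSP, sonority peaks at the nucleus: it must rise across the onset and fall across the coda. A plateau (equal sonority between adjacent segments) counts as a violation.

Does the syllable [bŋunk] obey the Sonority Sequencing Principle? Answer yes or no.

yes

Onset: /b/ is a stop (sonority 1), /ŋ/ is a nasal (sonority 4); then the nucleus /u/ (sonority 8).
Onset profile 1-4-8 — rises to the nucleus.
Coda: /n/ is a nasal (sonority 4), /k/ is a stop (sonority 1).
Coda profile 8-4-1 — falls from the nucleus.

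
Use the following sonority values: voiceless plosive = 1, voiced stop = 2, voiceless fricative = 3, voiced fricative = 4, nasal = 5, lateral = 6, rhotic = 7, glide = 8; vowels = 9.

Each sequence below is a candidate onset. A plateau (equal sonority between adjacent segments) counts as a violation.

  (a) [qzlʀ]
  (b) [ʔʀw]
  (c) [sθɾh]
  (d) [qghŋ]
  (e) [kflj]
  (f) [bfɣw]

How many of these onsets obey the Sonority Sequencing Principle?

5

(a) sonority 1-4-6-7: well-formed.
(b) sonority 1-7-8: well-formed.
(c) sonority 3-3-7-3: ill-formed.
(d) sonority 1-2-3-5: well-formed.
(e) sonority 1-3-6-8: well-formed.
(f) sonority 2-3-4-8: well-formed.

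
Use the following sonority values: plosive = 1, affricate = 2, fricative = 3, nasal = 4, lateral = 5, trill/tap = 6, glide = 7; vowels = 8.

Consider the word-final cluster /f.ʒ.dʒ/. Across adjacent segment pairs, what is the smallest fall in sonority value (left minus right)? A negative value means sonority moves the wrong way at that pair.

0

/f/ is a fricative (sonority 3).
/ʒ/ is a fricative (sonority 3).
/dʒ/ is an affricate (sonority 2).
/f/→/ʒ/: change +0.
/ʒ/→/dʒ/: change +1.
Minimum = 0.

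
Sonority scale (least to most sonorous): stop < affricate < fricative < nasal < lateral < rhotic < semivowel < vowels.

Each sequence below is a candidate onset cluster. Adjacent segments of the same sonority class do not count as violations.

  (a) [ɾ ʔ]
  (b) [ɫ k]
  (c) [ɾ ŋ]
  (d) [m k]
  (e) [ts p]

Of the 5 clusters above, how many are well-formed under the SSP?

(a) 6-1 → violates
(b) 5-1 → violates
(c) 6-4 → violates
(d) 4-1 → violates
(e) 2-1 → violates

0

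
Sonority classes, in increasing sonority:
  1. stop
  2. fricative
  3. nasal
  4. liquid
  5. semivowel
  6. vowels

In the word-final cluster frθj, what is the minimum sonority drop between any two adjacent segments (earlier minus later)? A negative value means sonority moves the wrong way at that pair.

/f/ — fricative, sonority 2.
/r/ — liquid, sonority 4.
/θ/ — fricative, sonority 2.
/j/ — semivowel, sonority 5.
/f/→/r/: change -2.
/r/→/θ/: change +2.
/θ/→/j/: change -3.
Minimum = -3.

-3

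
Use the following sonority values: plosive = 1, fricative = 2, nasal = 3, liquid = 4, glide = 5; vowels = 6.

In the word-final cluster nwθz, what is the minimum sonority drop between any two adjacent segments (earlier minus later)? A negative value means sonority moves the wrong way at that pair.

-2

/n/ — nasal, sonority 3.
/w/ — glide, sonority 5.
/θ/ — fricative, sonority 2.
/z/ — fricative, sonority 2.
/n/→/w/: change -2.
/w/→/θ/: change +3.
/θ/→/z/: change +0.
Minimum = -2.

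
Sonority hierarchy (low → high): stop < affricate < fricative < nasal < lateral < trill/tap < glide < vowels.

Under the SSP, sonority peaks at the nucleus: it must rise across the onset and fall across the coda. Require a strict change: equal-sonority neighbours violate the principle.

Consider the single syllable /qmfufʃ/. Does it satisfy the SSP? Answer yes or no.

no

Onset: /q/ is a stop (sonority 1), /m/ is a nasal (sonority 4), /f/ is a fricative (sonority 3); then the nucleus /u/ (sonority 8).
Onset profile 1-4-3-8 — does not strictly rise throughout.
Coda: /f/ is a fricative (sonority 3), /ʃ/ is a fricative (sonority 3).
Coda profile 8-3-3 — does not strictly fall throughout.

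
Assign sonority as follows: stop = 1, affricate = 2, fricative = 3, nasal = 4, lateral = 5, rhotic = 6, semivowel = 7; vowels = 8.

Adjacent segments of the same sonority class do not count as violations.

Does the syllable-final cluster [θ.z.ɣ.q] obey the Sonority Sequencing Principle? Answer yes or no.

/θ/ is a fricative (sonority 3).
/z/ is a fricative (sonority 3).
/ɣ/ is a fricative (sonority 3).
/q/ is a stop (sonority 1).
The profile 3-3-3-1 is non-increasing (plateaus allowed), so the syllable-final cluster satisfies the SSP.

yes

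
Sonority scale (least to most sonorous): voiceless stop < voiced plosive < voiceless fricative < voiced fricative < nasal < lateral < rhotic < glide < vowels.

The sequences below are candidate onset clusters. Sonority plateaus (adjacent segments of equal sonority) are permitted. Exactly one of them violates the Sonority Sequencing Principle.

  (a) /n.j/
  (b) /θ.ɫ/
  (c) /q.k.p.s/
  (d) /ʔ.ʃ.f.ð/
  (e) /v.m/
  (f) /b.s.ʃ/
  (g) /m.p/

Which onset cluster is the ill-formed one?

(a) 5-8 → obeys
(b) 3-6 → obeys
(c) 1-1-1-3 → obeys
(d) 1-3-3-4 → obeys
(e) 4-5 → obeys
(f) 2-3-3 → obeys
(g) 5-1 → violates

g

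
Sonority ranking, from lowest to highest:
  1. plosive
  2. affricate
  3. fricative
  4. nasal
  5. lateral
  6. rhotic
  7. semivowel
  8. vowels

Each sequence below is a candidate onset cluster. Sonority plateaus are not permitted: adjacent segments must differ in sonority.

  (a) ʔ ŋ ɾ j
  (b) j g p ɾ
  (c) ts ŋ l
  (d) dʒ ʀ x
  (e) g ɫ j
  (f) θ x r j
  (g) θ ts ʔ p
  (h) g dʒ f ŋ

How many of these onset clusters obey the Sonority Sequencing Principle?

4

(a) sonority 1-4-6-7: well-formed.
(b) sonority 7-1-1-6: ill-formed.
(c) sonority 2-4-5: well-formed.
(d) sonority 2-6-3: ill-formed.
(e) sonority 1-5-7: well-formed.
(f) sonority 3-3-6-7: ill-formed.
(g) sonority 3-2-1-1: ill-formed.
(h) sonority 1-2-3-4: well-formed.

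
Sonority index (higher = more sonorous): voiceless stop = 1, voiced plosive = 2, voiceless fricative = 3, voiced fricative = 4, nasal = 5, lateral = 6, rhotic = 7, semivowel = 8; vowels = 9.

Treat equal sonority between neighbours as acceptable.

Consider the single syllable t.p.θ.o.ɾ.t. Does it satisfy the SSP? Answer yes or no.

Onset: /t/ is a voiceless stop (sonority 1), /p/ is a voiceless stop (sonority 1), /θ/ is a voiceless fricative (sonority 3); then the nucleus /o/ (sonority 9).
Onset profile 1-1-3-9 — rises to the nucleus.
Coda: /ɾ/ is a rhotic (sonority 7), /t/ is a voiceless stop (sonority 1).
Coda profile 9-7-1 — falls from the nucleus.

yes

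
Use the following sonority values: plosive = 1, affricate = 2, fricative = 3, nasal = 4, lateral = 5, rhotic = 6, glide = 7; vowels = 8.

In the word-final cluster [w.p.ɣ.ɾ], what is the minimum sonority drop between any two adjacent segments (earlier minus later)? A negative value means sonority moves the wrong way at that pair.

/w/ is a glide (sonority 7).
/p/ is a plosive (sonority 1).
/ɣ/ is a fricative (sonority 3).
/ɾ/ is a rhotic (sonority 6).
/w/→/p/: change +6.
/p/→/ɣ/: change -2.
/ɣ/→/ɾ/: change -3.
Minimum = -3.

-3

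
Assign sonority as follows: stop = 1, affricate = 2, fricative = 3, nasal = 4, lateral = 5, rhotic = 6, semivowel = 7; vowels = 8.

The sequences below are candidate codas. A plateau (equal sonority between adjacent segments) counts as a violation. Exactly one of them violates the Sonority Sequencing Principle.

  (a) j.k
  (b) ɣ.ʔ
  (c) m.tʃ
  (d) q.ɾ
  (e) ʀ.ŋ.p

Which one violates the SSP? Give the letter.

(a) j.k: profile 7-1 — obeys.
(b) ɣ.ʔ: profile 3-1 — obeys.
(c) m.tʃ: profile 4-2 — obeys.
(d) q.ɾ: profile 1-6 — violates.
(e) ʀ.ŋ.p: profile 6-4-1 — obeys.

d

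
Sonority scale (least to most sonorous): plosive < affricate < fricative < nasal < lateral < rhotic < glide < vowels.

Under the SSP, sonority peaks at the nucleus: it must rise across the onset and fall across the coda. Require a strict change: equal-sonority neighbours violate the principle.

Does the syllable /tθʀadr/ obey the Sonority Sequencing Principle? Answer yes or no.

Onset: /t/ is a plosive (sonority 1), /θ/ is a fricative (sonority 3), /ʀ/ is a rhotic (sonority 6); then the nucleus /a/ (sonority 8).
Onset profile 1-3-6-8 — rises to the nucleus.
Coda: /d/ is a plosive (sonority 1), /r/ is a rhotic (sonority 6).
Coda profile 8-1-6 — does not strictly fall throughout.

no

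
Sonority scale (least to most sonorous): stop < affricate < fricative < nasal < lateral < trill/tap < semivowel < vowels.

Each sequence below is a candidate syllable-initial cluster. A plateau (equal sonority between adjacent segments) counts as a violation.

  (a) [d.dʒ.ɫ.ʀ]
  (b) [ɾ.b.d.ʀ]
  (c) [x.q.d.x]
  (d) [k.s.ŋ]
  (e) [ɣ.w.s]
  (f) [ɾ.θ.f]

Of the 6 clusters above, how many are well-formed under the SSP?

2

(a) 1-2-5-6 → obeys
(b) 6-1-1-6 → violates
(c) 3-1-1-3 → violates
(d) 1-3-4 → obeys
(e) 3-7-3 → violates
(f) 6-3-3 → violates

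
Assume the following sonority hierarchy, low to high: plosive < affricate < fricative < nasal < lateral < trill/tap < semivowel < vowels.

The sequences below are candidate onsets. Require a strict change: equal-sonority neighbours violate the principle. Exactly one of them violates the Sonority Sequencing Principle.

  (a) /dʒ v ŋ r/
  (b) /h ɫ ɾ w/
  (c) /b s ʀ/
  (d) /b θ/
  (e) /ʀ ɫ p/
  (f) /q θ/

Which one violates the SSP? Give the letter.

e

(a) /dʒ v ŋ r/: profile 2-3-4-6 — obeys.
(b) /h ɫ ɾ w/: profile 3-5-6-7 — obeys.
(c) /b s ʀ/: profile 1-3-6 — obeys.
(d) /b θ/: profile 1-3 — obeys.
(e) /ʀ ɫ p/: profile 6-5-1 — violates.
(f) /q θ/: profile 1-3 — obeys.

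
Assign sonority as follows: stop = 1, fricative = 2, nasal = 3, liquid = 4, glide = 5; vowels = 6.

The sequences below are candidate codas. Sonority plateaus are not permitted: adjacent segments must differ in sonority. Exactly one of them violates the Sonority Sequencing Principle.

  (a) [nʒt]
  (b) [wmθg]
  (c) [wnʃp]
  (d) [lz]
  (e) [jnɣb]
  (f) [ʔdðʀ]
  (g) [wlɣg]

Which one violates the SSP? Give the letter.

(a) 3-2-1 → obeys
(b) 5-3-2-1 → obeys
(c) 5-3-2-1 → obeys
(d) 4-2 → obeys
(e) 5-3-2-1 → obeys
(f) 1-1-2-4 → violates
(g) 5-4-2-1 → obeys

f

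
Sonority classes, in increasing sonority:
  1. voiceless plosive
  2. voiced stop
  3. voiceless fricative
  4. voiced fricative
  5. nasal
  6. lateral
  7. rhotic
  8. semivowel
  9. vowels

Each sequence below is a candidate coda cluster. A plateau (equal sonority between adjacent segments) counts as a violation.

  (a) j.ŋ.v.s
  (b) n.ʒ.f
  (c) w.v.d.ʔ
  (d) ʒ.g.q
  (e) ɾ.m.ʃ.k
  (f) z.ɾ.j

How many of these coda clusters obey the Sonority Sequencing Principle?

(a) sonority 8-5-4-3: well-formed.
(b) sonority 5-4-3: well-formed.
(c) sonority 8-4-2-1: well-formed.
(d) sonority 4-2-1: well-formed.
(e) sonority 7-5-3-1: well-formed.
(f) sonority 4-7-8: ill-formed.

5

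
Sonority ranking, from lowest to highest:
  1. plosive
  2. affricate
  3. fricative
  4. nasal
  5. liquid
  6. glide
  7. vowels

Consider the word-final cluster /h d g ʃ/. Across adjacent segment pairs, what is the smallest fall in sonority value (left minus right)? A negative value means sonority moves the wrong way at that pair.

-2

/h/ — fricative, sonority 3.
/d/ — plosive, sonority 1.
/g/ — plosive, sonority 1.
/ʃ/ — fricative, sonority 3.
/h/→/d/: change +2.
/d/→/g/: change +0.
/g/→/ʃ/: change -2.
Minimum = -2.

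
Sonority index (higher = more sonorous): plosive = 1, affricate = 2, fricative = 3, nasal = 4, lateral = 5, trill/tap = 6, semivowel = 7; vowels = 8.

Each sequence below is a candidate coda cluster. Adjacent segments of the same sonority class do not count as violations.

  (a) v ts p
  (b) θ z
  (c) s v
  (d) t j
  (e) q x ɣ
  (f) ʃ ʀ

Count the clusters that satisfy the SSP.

(a) 3-2-1 → obeys
(b) 3-3 → obeys
(c) 3-3 → obeys
(d) 1-7 → violates
(e) 1-3-3 → violates
(f) 3-6 → violates

3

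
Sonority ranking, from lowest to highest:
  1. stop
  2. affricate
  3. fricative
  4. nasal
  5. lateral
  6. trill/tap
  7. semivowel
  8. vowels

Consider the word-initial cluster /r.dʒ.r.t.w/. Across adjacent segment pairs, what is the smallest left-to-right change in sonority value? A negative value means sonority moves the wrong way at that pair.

-5

/r/ is a trill/tap (sonority 6).
/dʒ/ is an affricate (sonority 2).
/r/ is a trill/tap (sonority 6).
/t/ is a stop (sonority 1).
/w/ is a semivowel (sonority 7).
/r/→/dʒ/: change -4.
/dʒ/→/r/: change +4.
/r/→/t/: change -5.
/t/→/w/: change +6.
Minimum = -5.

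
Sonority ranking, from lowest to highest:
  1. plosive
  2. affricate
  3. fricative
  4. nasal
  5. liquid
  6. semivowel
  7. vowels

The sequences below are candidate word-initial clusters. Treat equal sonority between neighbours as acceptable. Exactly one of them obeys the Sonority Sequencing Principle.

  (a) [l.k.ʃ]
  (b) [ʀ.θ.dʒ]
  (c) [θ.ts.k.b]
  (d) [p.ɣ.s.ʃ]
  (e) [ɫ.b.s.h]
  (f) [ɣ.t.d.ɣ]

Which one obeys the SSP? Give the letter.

(a) sonority 5-1-3: ill-formed.
(b) sonority 5-3-2: ill-formed.
(c) sonority 3-2-1-1: ill-formed.
(d) sonority 1-3-3-3: well-formed.
(e) sonority 5-1-3-3: ill-formed.
(f) sonority 3-1-1-3: ill-formed.

d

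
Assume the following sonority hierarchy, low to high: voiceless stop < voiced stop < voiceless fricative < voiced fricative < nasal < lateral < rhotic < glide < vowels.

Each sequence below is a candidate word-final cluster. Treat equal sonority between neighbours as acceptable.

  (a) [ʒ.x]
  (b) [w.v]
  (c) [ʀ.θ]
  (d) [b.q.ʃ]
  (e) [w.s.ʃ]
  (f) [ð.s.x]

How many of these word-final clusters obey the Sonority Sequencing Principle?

5

(a) 4-3 → obeys
(b) 8-4 → obeys
(c) 7-3 → obeys
(d) 2-1-3 → violates
(e) 8-3-3 → obeys
(f) 4-3-3 → obeys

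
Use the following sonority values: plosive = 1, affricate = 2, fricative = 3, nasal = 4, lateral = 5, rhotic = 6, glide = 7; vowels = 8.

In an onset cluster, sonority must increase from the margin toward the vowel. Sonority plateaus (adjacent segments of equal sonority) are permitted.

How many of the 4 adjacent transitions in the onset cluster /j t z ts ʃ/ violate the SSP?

/j/: glide = 7.
/t/: plosive = 1.
/z/: fricative = 3.
/ts/: affricate = 2.
/ʃ/: fricative = 3.
/j/→/t/: 7→1 (does not rise) — violation.
/t/→/z/: 1→3 (rises) — ok.
/z/→/ts/: 3→2 (does not rise) — violation.
/ts/→/ʃ/: 2→3 (rises) — ok.

2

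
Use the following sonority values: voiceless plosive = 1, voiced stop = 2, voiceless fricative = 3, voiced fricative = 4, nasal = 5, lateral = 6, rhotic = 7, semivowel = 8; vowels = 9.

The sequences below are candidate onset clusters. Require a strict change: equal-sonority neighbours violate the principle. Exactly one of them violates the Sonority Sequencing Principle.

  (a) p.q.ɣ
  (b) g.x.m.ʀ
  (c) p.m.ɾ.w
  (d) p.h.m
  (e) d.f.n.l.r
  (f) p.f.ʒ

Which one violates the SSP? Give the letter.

(a) p.q.ɣ: profile 1-1-4 — violates.
(b) g.x.m.ʀ: profile 2-3-5-7 — obeys.
(c) p.m.ɾ.w: profile 1-5-7-8 — obeys.
(d) p.h.m: profile 1-3-5 — obeys.
(e) d.f.n.l.r: profile 2-3-5-6-7 — obeys.
(f) p.f.ʒ: profile 1-3-4 — obeys.

a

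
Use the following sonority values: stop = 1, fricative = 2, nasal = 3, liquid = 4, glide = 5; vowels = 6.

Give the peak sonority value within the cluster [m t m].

/m/ is a nasal (sonority 3).
/t/ is a stop (sonority 1).
/m/ is a nasal (sonority 3).
The maximum is 3.

3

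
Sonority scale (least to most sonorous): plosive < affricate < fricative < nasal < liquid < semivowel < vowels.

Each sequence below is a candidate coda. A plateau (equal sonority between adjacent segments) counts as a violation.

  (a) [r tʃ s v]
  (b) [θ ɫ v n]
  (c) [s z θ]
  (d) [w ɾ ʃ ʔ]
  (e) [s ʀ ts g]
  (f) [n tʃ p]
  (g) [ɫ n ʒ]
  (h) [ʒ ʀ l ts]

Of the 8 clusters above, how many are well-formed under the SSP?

(a) [r tʃ s v]: profile 5-2-3-3 — violates.
(b) [θ ɫ v n]: profile 3-5-3-4 — violates.
(c) [s z θ]: profile 3-3-3 — violates.
(d) [w ɾ ʃ ʔ]: profile 6-5-3-1 — obeys.
(e) [s ʀ ts g]: profile 3-5-2-1 — violates.
(f) [n tʃ p]: profile 4-2-1 — obeys.
(g) [ɫ n ʒ]: profile 5-4-3 — obeys.
(h) [ʒ ʀ l ts]: profile 3-5-5-2 — violates.

3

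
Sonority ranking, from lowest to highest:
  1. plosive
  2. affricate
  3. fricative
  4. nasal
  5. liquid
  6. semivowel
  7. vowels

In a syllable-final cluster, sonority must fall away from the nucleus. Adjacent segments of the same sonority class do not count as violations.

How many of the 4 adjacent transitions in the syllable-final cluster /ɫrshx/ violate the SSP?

/ɫ/ — liquid, sonority 5.
/r/ — liquid, sonority 5.
/s/ — fricative, sonority 3.
/h/ — fricative, sonority 3.
/x/ — fricative, sonority 3.
/ɫ/→/r/: 5→5 (plateau, allowed) — ok.
/r/→/s/: 5→3 (falls) — ok.
/s/→/h/: 3→3 (plateau, allowed) — ok.
/h/→/x/: 3→3 (plateau, allowed) — ok.

0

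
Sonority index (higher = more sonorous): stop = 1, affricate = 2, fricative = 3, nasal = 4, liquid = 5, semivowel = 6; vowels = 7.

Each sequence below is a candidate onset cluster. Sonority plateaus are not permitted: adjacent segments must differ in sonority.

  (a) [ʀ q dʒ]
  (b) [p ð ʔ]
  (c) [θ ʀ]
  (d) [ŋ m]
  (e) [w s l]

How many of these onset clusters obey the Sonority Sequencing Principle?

(a) [ʀ q dʒ]: profile 5-1-2 — violates.
(b) [p ð ʔ]: profile 1-3-1 — violates.
(c) [θ ʀ]: profile 3-5 — obeys.
(d) [ŋ m]: profile 4-4 — violates.
(e) [w s l]: profile 6-3-5 — violates.

1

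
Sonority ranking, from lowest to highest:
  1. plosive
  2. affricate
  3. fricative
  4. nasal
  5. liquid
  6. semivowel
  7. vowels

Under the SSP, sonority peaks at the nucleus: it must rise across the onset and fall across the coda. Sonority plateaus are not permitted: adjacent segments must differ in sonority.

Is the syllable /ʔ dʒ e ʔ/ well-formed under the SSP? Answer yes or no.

yes

Onset: /ʔ/ is a plosive (sonority 1), /dʒ/ is an affricate (sonority 2); then the nucleus /e/ (sonority 7).
Onset profile 1-2-7 — rises to the nucleus.
Coda: /ʔ/ is a plosive (sonority 1).
Coda profile 7-1 — falls from the nucleus.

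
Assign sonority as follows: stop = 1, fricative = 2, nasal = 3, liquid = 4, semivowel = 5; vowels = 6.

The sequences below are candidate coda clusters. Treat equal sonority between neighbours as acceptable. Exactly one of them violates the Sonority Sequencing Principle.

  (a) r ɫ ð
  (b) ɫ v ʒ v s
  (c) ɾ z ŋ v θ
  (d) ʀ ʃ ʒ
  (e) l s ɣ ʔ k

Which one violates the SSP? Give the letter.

c

(a) r ɫ ð: profile 4-4-2 — obeys.
(b) ɫ v ʒ v s: profile 4-2-2-2-2 — obeys.
(c) ɾ z ŋ v θ: profile 4-2-3-2-2 — violates.
(d) ʀ ʃ ʒ: profile 4-2-2 — obeys.
(e) l s ɣ ʔ k: profile 4-2-2-1-1 — obeys.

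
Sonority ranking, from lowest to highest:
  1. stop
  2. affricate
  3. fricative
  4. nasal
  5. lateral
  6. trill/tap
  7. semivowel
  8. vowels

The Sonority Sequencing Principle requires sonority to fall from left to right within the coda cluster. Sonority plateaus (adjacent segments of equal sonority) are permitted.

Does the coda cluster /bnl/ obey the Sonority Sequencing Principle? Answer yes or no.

no

/b/ — stop, sonority 1.
/n/ — nasal, sonority 4.
/l/ — lateral, sonority 5.
The profile is 1-4-5. Between /b/ (1) and /n/ (4) sonority does not fall, so the cluster violates the SSP.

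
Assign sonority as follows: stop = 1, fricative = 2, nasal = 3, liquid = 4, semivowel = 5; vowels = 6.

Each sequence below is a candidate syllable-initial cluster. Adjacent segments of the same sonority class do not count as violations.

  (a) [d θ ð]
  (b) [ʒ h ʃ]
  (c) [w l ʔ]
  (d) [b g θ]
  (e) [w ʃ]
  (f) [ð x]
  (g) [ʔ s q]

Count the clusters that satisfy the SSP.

4

(a) 1-2-2 → obeys
(b) 2-2-2 → obeys
(c) 5-4-1 → violates
(d) 1-1-2 → obeys
(e) 5-2 → violates
(f) 2-2 → obeys
(g) 1-2-1 → violates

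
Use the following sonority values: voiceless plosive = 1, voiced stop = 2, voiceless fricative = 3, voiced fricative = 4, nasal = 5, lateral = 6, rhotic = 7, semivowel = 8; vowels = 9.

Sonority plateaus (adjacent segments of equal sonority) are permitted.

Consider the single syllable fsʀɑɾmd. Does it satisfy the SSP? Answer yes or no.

Onset: /f/ is a voiceless fricative (sonority 3), /s/ is a voiceless fricative (sonority 3), /ʀ/ is a rhotic (sonority 7); then the nucleus /ɑ/ (sonority 9).
Onset profile 3-3-7-9 — rises to the nucleus.
Coda: /ɾ/ is a rhotic (sonority 7), /m/ is a nasal (sonority 5), /d/ is a voiced stop (sonority 2).
Coda profile 9-7-5-2 — falls from the nucleus.

yes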